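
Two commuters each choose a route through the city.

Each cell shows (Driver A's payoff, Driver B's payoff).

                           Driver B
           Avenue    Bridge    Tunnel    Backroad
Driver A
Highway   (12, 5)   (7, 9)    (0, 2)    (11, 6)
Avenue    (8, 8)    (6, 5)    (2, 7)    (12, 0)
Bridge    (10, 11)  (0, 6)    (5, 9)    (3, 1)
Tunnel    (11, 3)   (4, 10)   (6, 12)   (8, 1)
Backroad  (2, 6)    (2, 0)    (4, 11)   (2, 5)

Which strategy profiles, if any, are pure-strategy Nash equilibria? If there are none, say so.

For each strategy profile, look for a profitable unilateral deviation.
(Highway, Avenue): Driver B can switch to Bridge (5 → 9). Not NE.
(Highway, Bridge): Driver A gets 7, best alternative 6; Driver B gets 9, best alternative 6. No profitable deviation — NE.
(Highway, Tunnel): Driver A can switch to Avenue (0 → 2). Not NE.
(Highway, Backroad): Driver A can switch to Avenue (11 → 12). Not NE.
(Avenue, Avenue): Driver A can switch to Highway (8 → 12). Not NE.
(Avenue, Bridge): Driver A can switch to Highway (6 → 7). Not NE.
(Avenue, Tunnel): Driver A can switch to Bridge (2 → 5). Not NE.
(Avenue, Backroad): Driver B can switch to Avenue (0 → 8). Not NE.
(Bridge, Avenue): Driver A can switch to Highway (10 → 12). Not NE.
(Bridge, Bridge): Driver A can switch to Highway (0 → 7). Not NE.
(Bridge, Tunnel): Driver A can switch to Tunnel (5 → 6). Not NE.
(Tunnel, Tunnel): Driver A gets 6, best alternative 5; Driver B gets 12, best alternative 10. No profitable deviation — NE.
(The remaining 8 profiles each have a profitable deviation by the same check.)

The pure Nash equilibria are (Highway, Bridge), (Tunnel, Tunnel).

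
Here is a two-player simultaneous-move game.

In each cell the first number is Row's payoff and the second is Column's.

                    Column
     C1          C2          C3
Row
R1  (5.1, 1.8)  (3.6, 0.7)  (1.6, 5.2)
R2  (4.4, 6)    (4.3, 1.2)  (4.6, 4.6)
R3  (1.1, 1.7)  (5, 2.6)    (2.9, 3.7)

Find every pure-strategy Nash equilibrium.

For each player, find the best response to each opponent profile; mutual best responses are the pure NE.
Row against C1: payoffs 5.1, 4.4, 1.1 → best response R1.
Row against C2: payoffs 3.6, 4.3, 5 → best response R3.
Row against C3: payoffs 1.6, 4.6, 2.9 → best response R2.
Column against R1: payoffs 1.8, 0.7, 5.2 → best response C3.
Column against R2: payoffs 6, 1.2, 4.6 → best response C1.
Column against R3: payoffs 1.7, 2.6, 3.7 → best response C3.
No profile is a mutual best response for all players.

There is no pure-strategy Nash equilibrium.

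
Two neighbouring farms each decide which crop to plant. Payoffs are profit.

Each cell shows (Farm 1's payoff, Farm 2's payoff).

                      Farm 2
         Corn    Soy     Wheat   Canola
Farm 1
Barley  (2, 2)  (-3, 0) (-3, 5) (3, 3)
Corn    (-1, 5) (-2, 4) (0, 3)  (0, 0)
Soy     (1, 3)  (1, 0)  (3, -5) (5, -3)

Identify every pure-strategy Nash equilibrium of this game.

Farm 1 against Corn: payoffs 2, -1, 1 → best response Barley.
Farm 1 against Soy: payoffs -3, -2, 1 → best response Soy.
Farm 1 against Wheat: payoffs -3, 0, 3 → best response Soy.
Farm 1 against Canola: payoffs 3, 0, 5 → best response Soy.
Farm 2 against Barley: payoffs 2, 0, 5, 3 → best response Wheat.
Farm 2 against Corn: payoffs 5, 4, 3, 0 → best response Corn.
Farm 2 against Soy: payoffs 3, 0, -5, -3 → best response Corn.
No profile is a mutual best response for all players.

There is no pure-strategy Nash equilibrium.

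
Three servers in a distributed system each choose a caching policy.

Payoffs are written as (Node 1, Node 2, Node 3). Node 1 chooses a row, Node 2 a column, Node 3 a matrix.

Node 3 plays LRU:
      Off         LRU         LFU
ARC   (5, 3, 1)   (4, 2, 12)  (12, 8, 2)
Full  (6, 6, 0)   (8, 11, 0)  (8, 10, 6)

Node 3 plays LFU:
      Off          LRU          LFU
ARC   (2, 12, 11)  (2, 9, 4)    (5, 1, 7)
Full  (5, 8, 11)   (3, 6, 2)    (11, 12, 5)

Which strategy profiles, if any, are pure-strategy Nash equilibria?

There is no pure-strategy Nash equilibrium.

Mark each player's best response to every combination of opponents' strategies; a profile where every player is best-responding is a pure Nash equilibrium.
Node 1 against (Off, LRU): payoffs 5, 6 → best response Full.
Node 1 against (Off, LFU): payoffs 2, 5 → best response Full.
Node 1 against (LRU, LRU): payoffs 4, 8 → best response Full.
Node 1 against (LRU, LFU): payoffs 2, 3 → best response Full.
Node 1 against (LFU, LRU): payoffs 12, 8 → best response ARC.
Node 1 against (LFU, LFU): payoffs 5, 11 → best response Full.
Node 2 against (ARC, LRU): payoffs 3, 2, 8 → best response LFU.
Node 2 against (ARC, LFU): payoffs 12, 9, 1 → best response Off.
Node 2 against (Full, LRU): payoffs 6, 11, 10 → best response LRU.
Node 2 against (Full, LFU): payoffs 8, 6, 12 → best response LFU.
Node 3 against (ARC, Off): payoffs 1, 11 → best response LFU.
Node 3 against (ARC, LRU): payoffs 12, 4 → best response LRU.
Node 3 against (ARC, LFU): payoffs 2, 7 → best response LFU.
Node 3 against (Full, Off): payoffs 0, 11 → best response LFU.
Node 3 against (Full, LRU): payoffs 0, 2 → best response LFU.
Node 3 against (Full, LFU): payoffs 6, 5 → best response LRU.
No profile is a mutual best response for all players.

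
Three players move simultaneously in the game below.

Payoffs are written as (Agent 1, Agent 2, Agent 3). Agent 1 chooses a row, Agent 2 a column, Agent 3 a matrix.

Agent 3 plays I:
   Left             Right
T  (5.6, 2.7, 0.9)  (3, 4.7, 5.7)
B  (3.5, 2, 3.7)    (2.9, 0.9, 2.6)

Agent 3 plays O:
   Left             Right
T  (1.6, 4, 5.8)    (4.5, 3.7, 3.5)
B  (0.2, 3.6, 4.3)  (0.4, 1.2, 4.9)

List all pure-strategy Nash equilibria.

The pure Nash equilibria are (T, Left, O) and (T, Right, I).

(T, Left, I): Agent 2 can switch to Right (2.7 → 4.7). Not NE.
(T, Left, O): Agent 1 gets 1.6, best alternative 0.2; Agent 2 gets 4, best alternative 3.7; Agent 3 gets 5.8, best alternative 0.9. No profitable deviation — NE.
(T, Right, I): Agent 1 gets 3, best alternative 2.9; Agent 2 gets 4.7, best alternative 2.7; Agent 3 gets 5.7, best alternative 3.5. No profitable deviation — NE.
(T, Right, O): Agent 2 can switch to Left (3.7 → 4). Not NE.
(B, Left, I): Agent 1 can switch to T (3.5 → 5.6). Not NE.
(B, Left, O): Agent 1 can switch to T (0.2 → 1.6). Not NE.
(B, Right, I): Agent 1 can switch to T (2.9 → 3). Not NE.
(B, Right, O): Agent 1 can switch to T (0.4 → 4.5). Not NE.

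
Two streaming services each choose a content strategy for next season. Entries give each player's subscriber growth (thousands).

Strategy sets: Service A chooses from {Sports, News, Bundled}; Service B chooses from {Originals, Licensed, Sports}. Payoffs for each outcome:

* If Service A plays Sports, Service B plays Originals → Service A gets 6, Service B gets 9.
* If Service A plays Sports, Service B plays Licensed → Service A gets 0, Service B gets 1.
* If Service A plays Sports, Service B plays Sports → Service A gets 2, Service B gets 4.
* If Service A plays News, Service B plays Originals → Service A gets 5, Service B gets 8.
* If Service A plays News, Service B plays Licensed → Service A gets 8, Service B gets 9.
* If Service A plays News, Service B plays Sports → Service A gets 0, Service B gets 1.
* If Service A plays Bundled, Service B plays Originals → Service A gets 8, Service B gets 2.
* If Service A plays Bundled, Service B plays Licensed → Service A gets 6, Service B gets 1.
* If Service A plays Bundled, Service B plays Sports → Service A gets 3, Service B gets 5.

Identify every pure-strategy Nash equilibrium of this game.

(News, Licensed), (Bundled, Sports)

For each strategy profile, look for a profitable unilateral deviation.
(Sports, Originals): Service A can switch to Bundled (6 → 8). Not NE.
(Sports, Licensed): Service A can switch to News (0 → 8). Not NE.
(Sports, Sports): Service A can switch to Bundled (2 → 3). Not NE.
(News, Originals): Service A can switch to Sports (5 → 6). Not NE.
(News, Licensed): Service A gets 8, best alternative 6; Service B gets 9, best alternative 8. No profitable deviation — NE.
(News, Sports): Service A can switch to Sports (0 → 2). Not NE.
(Bundled, Originals): Service B can switch to Sports (2 → 5). Not NE.
(Bundled, Licensed): Service A can switch to News (6 → 8). Not NE.
(Bundled, Sports): Service A gets 3, best alternative 2; Service B gets 5, best alternative 2. No profitable deviation — NE.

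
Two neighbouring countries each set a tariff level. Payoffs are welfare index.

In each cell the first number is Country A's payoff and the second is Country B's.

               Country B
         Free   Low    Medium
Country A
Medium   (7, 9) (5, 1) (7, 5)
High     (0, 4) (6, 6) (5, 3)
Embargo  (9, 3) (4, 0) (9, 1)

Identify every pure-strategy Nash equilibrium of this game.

Mark each player's best response to every combination of opponents' strategies; a profile where every player is best-responding is a pure Nash equilibrium.
Country A against Free: payoffs 7, 0, 9 → best response Embargo.
Country A against Low: payoffs 5, 6, 4 → best response High.
Country A against Medium: payoffs 7, 5, 9 → best response Embargo.
Country B against Medium: payoffs 9, 1, 5 → best response Free.
Country B against High: payoffs 4, 6, 3 → best response Low.
Country B against Embargo: payoffs 3, 0, 1 → best response Free.
Mutual best responses: (High, Low); (Embargo, Free).

The pure Nash equilibria are (High, Low); (Embargo, Free).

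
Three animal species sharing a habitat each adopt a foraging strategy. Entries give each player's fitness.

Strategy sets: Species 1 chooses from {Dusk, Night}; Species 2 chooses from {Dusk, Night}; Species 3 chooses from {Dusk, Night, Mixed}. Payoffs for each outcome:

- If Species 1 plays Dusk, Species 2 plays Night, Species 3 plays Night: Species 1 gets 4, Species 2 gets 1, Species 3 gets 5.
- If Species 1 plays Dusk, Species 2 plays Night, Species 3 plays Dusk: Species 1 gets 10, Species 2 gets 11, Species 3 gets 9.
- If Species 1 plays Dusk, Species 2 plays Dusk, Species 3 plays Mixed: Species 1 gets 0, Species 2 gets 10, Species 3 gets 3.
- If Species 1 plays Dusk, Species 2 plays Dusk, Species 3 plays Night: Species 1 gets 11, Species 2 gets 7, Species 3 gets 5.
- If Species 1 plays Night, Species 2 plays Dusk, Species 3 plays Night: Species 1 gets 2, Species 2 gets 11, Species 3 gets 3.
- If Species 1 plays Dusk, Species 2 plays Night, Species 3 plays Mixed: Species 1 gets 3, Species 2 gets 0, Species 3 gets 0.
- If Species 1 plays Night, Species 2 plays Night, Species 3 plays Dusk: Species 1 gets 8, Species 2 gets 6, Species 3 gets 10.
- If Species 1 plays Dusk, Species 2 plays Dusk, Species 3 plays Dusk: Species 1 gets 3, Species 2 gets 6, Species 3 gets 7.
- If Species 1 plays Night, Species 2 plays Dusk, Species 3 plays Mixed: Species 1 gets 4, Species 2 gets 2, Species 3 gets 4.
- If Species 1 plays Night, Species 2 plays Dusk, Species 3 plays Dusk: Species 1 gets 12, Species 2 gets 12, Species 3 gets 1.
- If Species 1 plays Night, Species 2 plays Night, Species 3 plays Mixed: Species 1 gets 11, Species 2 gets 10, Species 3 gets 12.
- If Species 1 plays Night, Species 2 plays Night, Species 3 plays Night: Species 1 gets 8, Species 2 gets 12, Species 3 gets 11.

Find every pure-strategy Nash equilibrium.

The pure Nash equilibria are (Dusk, Night, Dusk) and (Night, Night, Mixed).

Species 1 against (Dusk, Dusk): payoffs 3, 12 → best response Night.
Species 1 against (Dusk, Night): payoffs 11, 2 → best response Dusk.
Species 1 against (Dusk, Mixed): payoffs 0, 4 → best response Night.
Species 1 against (Night, Dusk): payoffs 10, 8 → best response Dusk.
Species 1 against (Night, Night): payoffs 4, 8 → best response Night.
Species 1 against (Night, Mixed): payoffs 3, 11 → best response Night.
Species 2 against (Dusk, Dusk): payoffs 6, 11 → best response Night.
Species 2 against (Dusk, Night): payoffs 7, 1 → best response Dusk.
Species 2 against (Dusk, Mixed): payoffs 10, 0 → best response Dusk.
Species 2 against (Night, Dusk): payoffs 12, 6 → best response Dusk.
Species 2 against (Night, Night): payoffs 11, 12 → best response Night.
Species 2 against (Night, Mixed): payoffs 2, 10 → best response Night.
Species 3 against (Dusk, Dusk): payoffs 7, 5, 3 → best response Dusk.
Species 3 against (Dusk, Night): payoffs 9, 5, 0 → best response Dusk.
Species 3 against (Night, Dusk): payoffs 1, 3, 4 → best response Mixed.
Species 3 against (Night, Night): payoffs 10, 11, 12 → best response Mixed.
Mutual best responses: (Dusk, Night, Dusk); (Night, Night, Mixed).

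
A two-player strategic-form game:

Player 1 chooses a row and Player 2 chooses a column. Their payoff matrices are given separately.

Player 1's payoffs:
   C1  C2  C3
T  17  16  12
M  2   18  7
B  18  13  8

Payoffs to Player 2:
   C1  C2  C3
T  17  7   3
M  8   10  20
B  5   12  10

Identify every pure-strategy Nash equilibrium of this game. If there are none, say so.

none

For each strategy profile, look for a profitable unilateral deviation.
(T, C1): Player 1 can switch to B (17 → 18). Not NE.
(T, C2): Player 1 can switch to M (16 → 18). Not NE.
(T, C3): Player 2 can switch to C1 (3 → 17). Not NE.
(M, C1): Player 1 can switch to T (2 → 17). Not NE.
(M, C2): Player 2 can switch to C3 (10 → 20). Not NE.
(M, C3): Player 1 can switch to T (7 → 12). Not NE.
(B, C1): Player 2 can switch to C2 (5 → 12). Not NE.
(B, C2): Player 1 can switch to T (13 → 16). Not NE.
(B, C3): Player 1 can switch to T (8 → 12). Not NE.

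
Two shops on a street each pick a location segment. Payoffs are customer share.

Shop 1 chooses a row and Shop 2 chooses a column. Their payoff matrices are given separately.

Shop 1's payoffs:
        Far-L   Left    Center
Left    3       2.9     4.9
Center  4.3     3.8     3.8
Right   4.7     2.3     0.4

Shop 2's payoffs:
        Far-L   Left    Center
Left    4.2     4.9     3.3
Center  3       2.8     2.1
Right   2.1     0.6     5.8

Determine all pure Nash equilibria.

(Left, Far-L): Shop 1 can switch to Center (3 → 4.3). Not NE.
(Left, Left): Shop 1 can switch to Center (2.9 → 3.8). Not NE.
(Left, Center): Shop 2 can switch to Far-L (3.3 → 4.2). Not NE.
(Center, Far-L): Shop 1 can switch to Right (4.3 → 4.7). Not NE.
(Center, Left): Shop 2 can switch to Far-L (2.8 → 3). Not NE.
(Center, Center): Shop 1 can switch to Left (3.8 → 4.9). Not NE.
(The remaining 3 profiles each have a profitable deviation by the same check.)

No pure-strategy Nash equilibrium.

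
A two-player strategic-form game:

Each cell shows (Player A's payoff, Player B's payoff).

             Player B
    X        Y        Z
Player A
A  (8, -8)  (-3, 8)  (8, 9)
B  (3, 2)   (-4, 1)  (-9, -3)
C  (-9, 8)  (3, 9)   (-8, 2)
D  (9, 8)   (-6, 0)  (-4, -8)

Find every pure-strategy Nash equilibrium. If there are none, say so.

Player A against X: payoffs 8, 3, -9, 9 → best response D.
Player A against Y: payoffs -3, -4, 3, -6 → best response C.
Player A against Z: payoffs 8, -9, -8, -4 → best response A.
Player B against A: payoffs -8, 8, 9 → best response Z.
Player B against B: payoffs 2, 1, -3 → best response X.
Player B against C: payoffs 8, 9, 2 → best response Y.
Player B against D: payoffs 8, 0, -8 → best response X.
Mutual best responses: (A, Z); (C, Y); (D, X).

Pure-strategy Nash equilibria: (A, Z), (C, Y), (D, X)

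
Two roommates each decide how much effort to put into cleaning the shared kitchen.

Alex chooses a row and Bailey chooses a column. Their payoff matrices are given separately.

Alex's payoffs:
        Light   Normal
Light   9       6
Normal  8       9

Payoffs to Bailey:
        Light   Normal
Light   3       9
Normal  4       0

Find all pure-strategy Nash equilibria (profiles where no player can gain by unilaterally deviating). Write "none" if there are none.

No pure-strategy Nash equilibrium.

Alex against Light: payoffs 9, 8 → best response Light.
Alex against Normal: payoffs 6, 9 → best response Normal.
Bailey against Light: payoffs 3, 9 → best response Normal.
Bailey against Normal: payoffs 4, 0 → best response Light.
No profile is a mutual best response for all players.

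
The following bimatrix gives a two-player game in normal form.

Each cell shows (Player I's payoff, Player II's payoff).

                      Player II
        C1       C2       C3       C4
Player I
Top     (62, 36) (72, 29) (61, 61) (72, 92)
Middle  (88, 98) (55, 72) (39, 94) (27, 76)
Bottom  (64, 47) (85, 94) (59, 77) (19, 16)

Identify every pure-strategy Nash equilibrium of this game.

The pure Nash equilibria are (Top, C4) and (Middle, C1) and (Bottom, C2).

(Top, C1): Player I can switch to Middle (62 → 88). Not NE.
(Top, C2): Player I can switch to Bottom (72 → 85). Not NE.
(Top, C3): Player II can switch to C4 (61 → 92). Not NE.
(Top, C4): Player I gets 72, best alternative 27; Player II gets 92, best alternative 61. No profitable deviation — NE.
(Middle, C1): Player I gets 88, best alternative 64; Player II gets 98, best alternative 94. No profitable deviation — NE.
(Middle, C2): Player I can switch to Top (55 → 72). Not NE.
(Middle, C3): Player I can switch to Top (39 → 61). Not NE.
(Middle, C4): Player I can switch to Top (27 → 72). Not NE.
(Bottom, C2): Player I gets 85, best alternative 72; Player II gets 94, best alternative 77. No profitable deviation — NE.
(The remaining 3 profiles each have a profitable deviation by the same check.)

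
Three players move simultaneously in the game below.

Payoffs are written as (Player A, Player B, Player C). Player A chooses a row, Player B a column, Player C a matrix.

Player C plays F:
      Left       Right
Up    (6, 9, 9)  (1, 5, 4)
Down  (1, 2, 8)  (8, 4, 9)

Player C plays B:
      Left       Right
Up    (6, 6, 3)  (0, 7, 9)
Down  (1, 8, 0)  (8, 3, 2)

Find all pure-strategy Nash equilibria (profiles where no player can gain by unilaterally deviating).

Mark each player's best response to every combination of opponents' strategies; a profile where every player is best-responding is a pure Nash equilibrium.
Player A against (Left, F): payoffs 6, 1 → best response Up.
Player A against (Left, B): payoffs 6, 1 → best response Up.
Player A against (Right, F): payoffs 1, 8 → best response Down.
Player A against (Right, B): payoffs 0, 8 → best response Down.
Player B against (Up, F): payoffs 9, 5 → best response Left.
Player B against (Up, B): payoffs 6, 7 → best response Right.
Player B against (Down, F): payoffs 2, 4 → best response Right.
Player B against (Down, B): payoffs 8, 3 → best response Left.
Player C against (Up, Left): payoffs 9, 3 → best response F.
Player C against (Up, Right): payoffs 4, 9 → best response B.
Player C against (Down, Left): payoffs 8, 0 → best response F.
Player C against (Down, Right): payoffs 9, 2 → best response F.
Mutual best responses: (Up, Left, F); (Down, Right, F).

Pure-strategy Nash equilibria: (Up, Left, F), (Down, Right, F)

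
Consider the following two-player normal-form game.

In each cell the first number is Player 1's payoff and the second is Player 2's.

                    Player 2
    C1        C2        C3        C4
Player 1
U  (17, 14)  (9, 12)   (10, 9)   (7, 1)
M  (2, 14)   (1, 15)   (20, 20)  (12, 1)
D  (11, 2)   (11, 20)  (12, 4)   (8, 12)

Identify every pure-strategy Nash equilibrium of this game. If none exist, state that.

(U, C1); (M, C3); (D, C2)

Player 1 against C1: payoffs 17, 2, 11 → best response U.
Player 1 against C2: payoffs 9, 1, 11 → best response D.
Player 1 against C3: payoffs 10, 20, 12 → best response M.
Player 1 against C4: payoffs 7, 12, 8 → best response M.
Player 2 against U: payoffs 14, 12, 9, 1 → best response C1.
Player 2 against M: payoffs 14, 15, 20, 1 → best response C3.
Player 2 against D: payoffs 2, 20, 4, 12 → best response C2.
Mutual best responses: (U, C1); (M, C3); (D, C2).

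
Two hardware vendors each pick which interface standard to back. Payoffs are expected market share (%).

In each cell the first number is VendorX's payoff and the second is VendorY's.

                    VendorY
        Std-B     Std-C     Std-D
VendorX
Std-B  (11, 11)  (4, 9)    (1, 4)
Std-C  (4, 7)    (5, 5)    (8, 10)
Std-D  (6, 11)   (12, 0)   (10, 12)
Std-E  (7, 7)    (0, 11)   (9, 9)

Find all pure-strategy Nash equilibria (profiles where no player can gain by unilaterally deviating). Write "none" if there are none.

VendorX against Std-B: payoffs 11, 4, 6, 7 → best response Std-B.
VendorX against Std-C: payoffs 4, 5, 12, 0 → best response Std-D.
VendorX against Std-D: payoffs 1, 8, 10, 9 → best response Std-D.
VendorY against Std-B: payoffs 11, 9, 4 → best response Std-B.
VendorY against Std-C: payoffs 7, 5, 10 → best response Std-D.
VendorY against Std-D: payoffs 11, 0, 12 → best response Std-D.
VendorY against Std-E: payoffs 7, 11, 9 → best response Std-C.
Mutual best responses: (Std-B, Std-B); (Std-D, Std-D).

The pure Nash equilibria are (Std-B, Std-B) and (Std-D, Std-D).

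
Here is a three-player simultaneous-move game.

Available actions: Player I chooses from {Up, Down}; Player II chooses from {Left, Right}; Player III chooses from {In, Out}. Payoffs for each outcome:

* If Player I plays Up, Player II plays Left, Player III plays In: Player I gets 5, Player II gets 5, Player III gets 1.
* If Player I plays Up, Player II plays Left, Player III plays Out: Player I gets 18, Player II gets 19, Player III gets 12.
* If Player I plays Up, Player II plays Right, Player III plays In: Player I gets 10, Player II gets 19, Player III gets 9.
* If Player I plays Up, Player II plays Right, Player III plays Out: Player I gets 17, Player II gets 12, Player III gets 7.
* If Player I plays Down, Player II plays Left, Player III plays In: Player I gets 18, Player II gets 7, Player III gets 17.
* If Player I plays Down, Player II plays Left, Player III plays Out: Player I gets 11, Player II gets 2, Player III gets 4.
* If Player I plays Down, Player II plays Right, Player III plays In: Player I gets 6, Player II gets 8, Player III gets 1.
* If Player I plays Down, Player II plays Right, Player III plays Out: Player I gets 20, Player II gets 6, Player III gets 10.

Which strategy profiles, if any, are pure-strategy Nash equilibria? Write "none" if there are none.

(Up, Left, Out); (Up, Right, In); (Down, Right, Out)

Player I against (Left, In): payoffs 5, 18 → best response Down.
Player I against (Left, Out): payoffs 18, 11 → best response Up.
Player I against (Right, In): payoffs 10, 6 → best response Up.
Player I against (Right, Out): payoffs 17, 20 → best response Down.
Player II against (Up, In): payoffs 5, 19 → best response Right.
Player II against (Up, Out): payoffs 19, 12 → best response Left.
Player II against (Down, In): payoffs 7, 8 → best response Right.
Player II against (Down, Out): payoffs 2, 6 → best response Right.
Player III against (Up, Left): payoffs 1, 12 → best response Out.
Player III against (Up, Right): payoffs 9, 7 → best response In.
Player III against (Down, Left): payoffs 17, 4 → best response In.
Player III against (Down, Right): payoffs 1, 10 → best response Out.
Mutual best responses: (Up, Left, Out); (Up, Right, In); (Down, Right, Out).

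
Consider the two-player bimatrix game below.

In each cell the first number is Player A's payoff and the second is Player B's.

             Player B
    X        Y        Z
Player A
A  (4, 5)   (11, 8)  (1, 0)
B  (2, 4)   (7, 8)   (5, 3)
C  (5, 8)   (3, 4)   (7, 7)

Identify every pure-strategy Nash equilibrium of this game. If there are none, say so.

Pure-strategy Nash equilibria: (A, Y) and (C, X)

(A, X): Player A can switch to C (4 → 5). Not NE.
(A, Y): Player A gets 11, best alternative 7; Player B gets 8, best alternative 5. No profitable deviation — NE.
(A, Z): Player A can switch to B (1 → 5). Not NE.
(B, X): Player A can switch to A (2 → 4). Not NE.
(B, Y): Player A can switch to A (7 → 11). Not NE.
(B, Z): Player A can switch to C (5 → 7). Not NE.
(C, X): Player A gets 5, best alternative 4; Player B gets 8, best alternative 7. No profitable deviation — NE.
(C, Y): Player A can switch to A (3 → 11). Not NE.
(C, Z): Player B can switch to X (7 → 8). Not NE.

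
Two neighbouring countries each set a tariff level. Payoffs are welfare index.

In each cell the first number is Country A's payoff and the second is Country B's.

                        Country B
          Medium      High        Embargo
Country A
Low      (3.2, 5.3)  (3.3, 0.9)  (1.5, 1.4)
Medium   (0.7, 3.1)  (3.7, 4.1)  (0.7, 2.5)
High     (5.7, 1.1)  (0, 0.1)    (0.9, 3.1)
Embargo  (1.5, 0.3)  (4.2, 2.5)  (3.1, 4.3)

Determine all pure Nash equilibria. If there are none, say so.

Country A against Medium: payoffs 3.2, 0.7, 5.7, 1.5 → best response High.
Country A against High: payoffs 3.3, 3.7, 0, 4.2 → best response Embargo.
Country A against Embargo: payoffs 1.5, 0.7, 0.9, 3.1 → best response Embargo.
Country B against Low: payoffs 5.3, 0.9, 1.4 → best response Medium.
Country B against Medium: payoffs 3.1, 4.1, 2.5 → best response High.
Country B against High: payoffs 1.1, 0.1, 3.1 → best response Embargo.
Country B against Embargo: payoffs 0.3, 2.5, 4.3 → best response Embargo.
Mutual best responses: (Embargo, Embargo).

Pure NE: (Embargo, Embargo)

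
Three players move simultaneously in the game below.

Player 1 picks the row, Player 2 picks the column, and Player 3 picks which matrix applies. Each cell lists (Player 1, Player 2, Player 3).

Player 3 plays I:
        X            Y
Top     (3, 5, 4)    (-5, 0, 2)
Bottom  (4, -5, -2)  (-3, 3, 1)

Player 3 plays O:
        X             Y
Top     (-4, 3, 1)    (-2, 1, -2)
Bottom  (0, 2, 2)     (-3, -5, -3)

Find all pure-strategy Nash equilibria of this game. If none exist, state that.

(Bottom, X, O), (Bottom, Y, I)

Mark each player's best response to every combination of opponents' strategies; a profile where every player is best-responding is a pure Nash equilibrium.
Player 1 against (X, I): payoffs 3, 4 → best response Bottom.
Player 1 against (X, O): payoffs -4, 0 → best response Bottom.
Player 1 against (Y, I): payoffs -5, -3 → best response Bottom.
Player 1 against (Y, O): payoffs -2, -3 → best response Top.
Player 2 against (Top, I): payoffs 5, 0 → best response X.
Player 2 against (Top, O): payoffs 3, 1 → best response X.
Player 2 against (Bottom, I): payoffs -5, 3 → best response Y.
Player 2 against (Bottom, O): payoffs 2, -5 → best response X.
Player 3 against (Top, X): payoffs 4, 1 → best response I.
Player 3 against (Top, Y): payoffs 2, -2 → best response I.
Player 3 against (Bottom, X): payoffs -2, 2 → best response O.
Player 3 against (Bottom, Y): payoffs 1, -3 → best response I.
Mutual best responses: (Bottom, X, O); (Bottom, Y, I).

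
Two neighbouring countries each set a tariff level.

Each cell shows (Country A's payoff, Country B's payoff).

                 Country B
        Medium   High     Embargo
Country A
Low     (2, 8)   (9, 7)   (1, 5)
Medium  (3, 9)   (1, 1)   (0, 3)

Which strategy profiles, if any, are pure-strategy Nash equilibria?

Check each profile: it is a Nash equilibrium iff no player can strictly gain by switching unilaterally.
(Low, Medium): Country A can switch to Medium (2 → 3). Not NE.
(Low, High): Country B can switch to Medium (7 → 8). Not NE.
(Low, Embargo): Country B can switch to Medium (5 → 8). Not NE.
(Medium, Medium): Country A gets 3, best alternative 2; Country B gets 9, best alternative 3. No profitable deviation — NE.
(Medium, High): Country A can switch to Low (1 → 9). Not NE.
(Medium, Embargo): Country A can switch to Low (0 → 1). Not NE.

The unique pure-strategy Nash equilibrium is (Medium, Medium).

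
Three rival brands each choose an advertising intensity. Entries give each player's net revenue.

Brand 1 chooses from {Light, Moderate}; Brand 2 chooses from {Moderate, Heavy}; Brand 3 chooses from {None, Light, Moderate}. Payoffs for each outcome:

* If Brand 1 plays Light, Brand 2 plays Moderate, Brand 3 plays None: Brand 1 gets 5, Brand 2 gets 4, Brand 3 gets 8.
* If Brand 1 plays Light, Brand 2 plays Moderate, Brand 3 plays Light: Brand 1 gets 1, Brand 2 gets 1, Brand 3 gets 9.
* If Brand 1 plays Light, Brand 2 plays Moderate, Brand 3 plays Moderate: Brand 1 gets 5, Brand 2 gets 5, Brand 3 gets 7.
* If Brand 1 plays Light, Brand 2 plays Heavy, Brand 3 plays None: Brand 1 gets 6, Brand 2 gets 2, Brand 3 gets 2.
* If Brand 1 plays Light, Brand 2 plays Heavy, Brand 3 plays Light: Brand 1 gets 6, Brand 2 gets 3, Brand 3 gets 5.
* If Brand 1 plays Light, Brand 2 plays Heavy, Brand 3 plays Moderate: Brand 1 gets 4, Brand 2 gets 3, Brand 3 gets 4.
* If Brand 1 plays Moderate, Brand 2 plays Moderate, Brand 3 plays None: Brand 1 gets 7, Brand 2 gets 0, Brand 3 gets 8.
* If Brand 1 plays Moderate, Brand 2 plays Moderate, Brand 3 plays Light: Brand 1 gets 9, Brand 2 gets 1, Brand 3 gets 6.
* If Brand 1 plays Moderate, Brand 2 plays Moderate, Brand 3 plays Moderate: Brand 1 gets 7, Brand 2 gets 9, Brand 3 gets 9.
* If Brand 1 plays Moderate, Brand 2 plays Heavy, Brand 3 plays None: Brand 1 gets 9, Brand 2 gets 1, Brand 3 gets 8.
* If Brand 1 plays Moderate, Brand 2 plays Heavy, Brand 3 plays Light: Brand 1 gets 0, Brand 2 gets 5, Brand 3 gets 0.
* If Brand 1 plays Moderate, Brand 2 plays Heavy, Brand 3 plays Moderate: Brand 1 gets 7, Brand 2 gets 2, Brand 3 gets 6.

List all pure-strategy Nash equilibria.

Brand 1 against (Moderate, None): payoffs 5, 7 → best response Moderate.
Brand 1 against (Moderate, Light): payoffs 1, 9 → best response Moderate.
Brand 1 against (Moderate, Moderate): payoffs 5, 7 → best response Moderate.
Brand 1 against (Heavy, None): payoffs 6, 9 → best response Moderate.
Brand 1 against (Heavy, Light): payoffs 6, 0 → best response Light.
Brand 1 against (Heavy, Moderate): payoffs 4, 7 → best response Moderate.
Brand 2 against (Light, None): payoffs 4, 2 → best response Moderate.
Brand 2 against (Light, Light): payoffs 1, 3 → best response Heavy.
Brand 2 against (Light, Moderate): payoffs 5, 3 → best response Moderate.
Brand 2 against (Moderate, None): payoffs 0, 1 → best response Heavy.
Brand 2 against (Moderate, Light): payoffs 1, 5 → best response Heavy.
Brand 2 against (Moderate, Moderate): payoffs 9, 2 → best response Moderate.
Brand 3 against (Light, Moderate): payoffs 8, 9, 7 → best response Light.
Brand 3 against (Light, Heavy): payoffs 2, 5, 4 → best response Light.
Brand 3 against (Moderate, Moderate): payoffs 8, 6, 9 → best response Moderate.
Brand 3 against (Moderate, Heavy): payoffs 8, 0, 6 → best response None.
Mutual best responses: (Light, Heavy, Light); (Moderate, Moderate, Moderate); (Moderate, Heavy, None).

Pure-strategy Nash equilibria: (Light, Heavy, Light), (Moderate, Moderate, Moderate), (Moderate, Heavy, None)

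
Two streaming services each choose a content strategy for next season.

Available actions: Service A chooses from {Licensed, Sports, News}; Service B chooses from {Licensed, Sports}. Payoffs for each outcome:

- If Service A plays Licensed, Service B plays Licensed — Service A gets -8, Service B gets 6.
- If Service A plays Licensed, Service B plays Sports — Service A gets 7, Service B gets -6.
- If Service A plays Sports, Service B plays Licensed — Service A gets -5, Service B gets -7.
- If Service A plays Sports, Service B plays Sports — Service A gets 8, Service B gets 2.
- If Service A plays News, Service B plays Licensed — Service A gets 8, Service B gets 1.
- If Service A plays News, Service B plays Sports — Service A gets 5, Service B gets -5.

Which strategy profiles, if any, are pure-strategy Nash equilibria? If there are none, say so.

Service A against Licensed: payoffs -8, -5, 8 → best response News.
Service A against Sports: payoffs 7, 8, 5 → best response Sports.
Service B against Licensed: payoffs 6, -6 → best response Licensed.
Service B against Sports: payoffs -7, 2 → best response Sports.
Service B against News: payoffs 1, -5 → best response Licensed.
Mutual best responses: (Sports, Sports); (News, Licensed).

(Sports, Sports); (News, Licensed)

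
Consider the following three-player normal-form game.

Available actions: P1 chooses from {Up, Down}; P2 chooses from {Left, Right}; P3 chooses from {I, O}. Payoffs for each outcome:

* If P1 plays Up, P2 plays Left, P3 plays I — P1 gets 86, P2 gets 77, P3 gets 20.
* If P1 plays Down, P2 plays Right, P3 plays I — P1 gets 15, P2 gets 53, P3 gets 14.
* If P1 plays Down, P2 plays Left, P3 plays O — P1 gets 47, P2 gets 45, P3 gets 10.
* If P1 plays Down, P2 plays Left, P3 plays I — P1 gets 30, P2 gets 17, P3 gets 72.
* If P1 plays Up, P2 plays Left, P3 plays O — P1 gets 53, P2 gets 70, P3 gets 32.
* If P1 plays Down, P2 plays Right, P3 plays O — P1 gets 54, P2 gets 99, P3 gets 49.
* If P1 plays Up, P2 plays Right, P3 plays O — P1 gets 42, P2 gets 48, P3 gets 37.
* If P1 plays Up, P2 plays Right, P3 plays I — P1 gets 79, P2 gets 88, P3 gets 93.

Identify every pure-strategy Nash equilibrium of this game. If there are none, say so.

P1 against (Left, I): payoffs 86, 30 → best response Up.
P1 against (Left, O): payoffs 53, 47 → best response Up.
P1 against (Right, I): payoffs 79, 15 → best response Up.
P1 against (Right, O): payoffs 42, 54 → best response Down.
P2 against (Up, I): payoffs 77, 88 → best response Right.
P2 against (Up, O): payoffs 70, 48 → best response Left.
P2 against (Down, I): payoffs 17, 53 → best response Right.
P2 against (Down, O): payoffs 45, 99 → best response Right.
P3 against (Up, Left): payoffs 20, 32 → best response O.
P3 against (Up, Right): payoffs 93, 37 → best response I.
P3 against (Down, Left): payoffs 72, 10 → best response I.
P3 against (Down, Right): payoffs 14, 49 → best response O.
Mutual best responses: (Up, Left, O); (Up, Right, I); (Down, Right, O).

The pure Nash equilibria are (Up, Left, O); (Up, Right, I); (Down, Right, O).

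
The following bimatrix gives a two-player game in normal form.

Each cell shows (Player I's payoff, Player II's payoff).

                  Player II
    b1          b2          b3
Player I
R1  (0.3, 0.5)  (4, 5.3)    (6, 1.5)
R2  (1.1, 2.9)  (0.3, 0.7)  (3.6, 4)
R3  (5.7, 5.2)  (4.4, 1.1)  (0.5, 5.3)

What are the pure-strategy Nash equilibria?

none

Mark each player's best response to every combination of opponents' strategies; a profile where every player is best-responding is a pure Nash equilibrium.
Player I against b1: payoffs 0.3, 1.1, 5.7 → best response R3.
Player I against b2: payoffs 4, 0.3, 4.4 → best response R3.
Player I against b3: payoffs 6, 3.6, 0.5 → best response R1.
Player II against R1: payoffs 0.5, 5.3, 1.5 → best response b2.
Player II against R2: payoffs 2.9, 0.7, 4 → best response b3.
Player II against R3: payoffs 5.2, 1.1, 5.3 → best response b3.
No profile is a mutual best response for all players.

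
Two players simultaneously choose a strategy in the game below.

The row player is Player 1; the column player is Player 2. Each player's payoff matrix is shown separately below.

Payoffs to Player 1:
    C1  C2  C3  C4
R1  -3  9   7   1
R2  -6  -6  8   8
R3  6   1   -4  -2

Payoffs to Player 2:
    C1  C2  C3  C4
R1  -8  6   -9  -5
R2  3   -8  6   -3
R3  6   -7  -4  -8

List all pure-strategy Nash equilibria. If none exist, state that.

(R1, C2) and (R2, C3) and (R3, C1)

(R1, C1): Player 1 can switch to R3 (-3 → 6). Not NE.
(R1, C2): Player 1 gets 9, best alternative 1; Player 2 gets 6, best alternative -5. No profitable deviation — NE.
(R1, C3): Player 1 can switch to R2 (7 → 8). Not NE.
(R1, C4): Player 1 can switch to R2 (1 → 8). Not NE.
(R2, C1): Player 1 can switch to R1 (-6 → -3). Not NE.
(R2, C2): Player 1 can switch to R1 (-6 → 9). Not NE.
(R2, C3): Player 1 gets 8, best alternative 7; Player 2 gets 6, best alternative 3. No profitable deviation — NE.
(R2, C4): Player 2 can switch to C1 (-3 → 3). Not NE.
(R3, C1): Player 1 gets 6, best alternative -3; Player 2 gets 6, best alternative -4. No profitable deviation — NE.
(R3, C2): Player 1 can switch to R1 (1 → 9). Not NE.
(R3, C3): Player 1 can switch to R1 (-4 → 7). Not NE.
(The remaining 1 profile has a profitable deviation by the same check.)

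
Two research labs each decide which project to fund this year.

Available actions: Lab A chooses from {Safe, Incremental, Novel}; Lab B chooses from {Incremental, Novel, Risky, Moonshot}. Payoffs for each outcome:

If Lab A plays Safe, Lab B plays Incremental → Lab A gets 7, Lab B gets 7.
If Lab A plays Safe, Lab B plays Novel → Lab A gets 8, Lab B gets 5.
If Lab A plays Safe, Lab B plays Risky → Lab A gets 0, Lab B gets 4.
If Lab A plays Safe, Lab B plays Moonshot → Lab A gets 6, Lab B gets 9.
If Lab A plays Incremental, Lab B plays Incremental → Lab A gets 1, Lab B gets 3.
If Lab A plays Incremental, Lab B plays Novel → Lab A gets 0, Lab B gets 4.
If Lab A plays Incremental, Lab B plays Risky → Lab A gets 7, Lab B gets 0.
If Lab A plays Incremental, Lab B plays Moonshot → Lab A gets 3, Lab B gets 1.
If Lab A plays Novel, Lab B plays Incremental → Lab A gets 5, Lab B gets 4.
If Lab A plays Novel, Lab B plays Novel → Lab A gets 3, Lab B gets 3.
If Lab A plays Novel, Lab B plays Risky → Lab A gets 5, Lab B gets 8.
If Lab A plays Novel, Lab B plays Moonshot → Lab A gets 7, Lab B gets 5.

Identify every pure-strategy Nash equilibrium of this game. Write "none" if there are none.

none

Lab A against Incremental: payoffs 7, 1, 5 → best response Safe.
Lab A against Novel: payoffs 8, 0, 3 → best response Safe.
Lab A against Risky: payoffs 0, 7, 5 → best response Incremental.
Lab A against Moonshot: payoffs 6, 3, 7 → best response Novel.
Lab B against Safe: payoffs 7, 5, 4, 9 → best response Moonshot.
Lab B against Incremental: payoffs 3, 4, 0, 1 → best response Novel.
Lab B against Novel: payoffs 4, 3, 8, 5 → best response Risky.
No profile is a mutual best response for all players.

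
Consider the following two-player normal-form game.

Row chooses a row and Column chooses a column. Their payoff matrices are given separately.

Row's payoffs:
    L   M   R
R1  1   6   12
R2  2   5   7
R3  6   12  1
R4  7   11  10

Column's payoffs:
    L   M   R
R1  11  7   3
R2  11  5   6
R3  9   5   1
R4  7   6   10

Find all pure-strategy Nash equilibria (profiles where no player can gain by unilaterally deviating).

No pure-strategy Nash equilibrium.

Row against L: payoffs 1, 2, 6, 7 → best response R4.
Row against M: payoffs 6, 5, 12, 11 → best response R3.
Row against R: payoffs 12, 7, 1, 10 → best response R1.
Column against R1: payoffs 11, 7, 3 → best response L.
Column against R2: payoffs 11, 5, 6 → best response L.
Column against R3: payoffs 9, 5, 1 → best response L.
Column against R4: payoffs 7, 6, 10 → best response R.
No profile is a mutual best response for all players.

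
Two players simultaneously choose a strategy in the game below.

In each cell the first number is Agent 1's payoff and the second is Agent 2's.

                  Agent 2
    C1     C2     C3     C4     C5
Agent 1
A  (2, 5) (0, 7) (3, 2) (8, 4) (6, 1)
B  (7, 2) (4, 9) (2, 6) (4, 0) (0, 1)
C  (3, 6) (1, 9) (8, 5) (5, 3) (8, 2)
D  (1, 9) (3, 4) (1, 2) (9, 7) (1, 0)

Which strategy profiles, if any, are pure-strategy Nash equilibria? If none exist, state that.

Agent 1 against C1: payoffs 2, 7, 3, 1 → best response B.
Agent 1 against C2: payoffs 0, 4, 1, 3 → best response B.
Agent 1 against C3: payoffs 3, 2, 8, 1 → best response C.
Agent 1 against C4: payoffs 8, 4, 5, 9 → best response D.
Agent 1 against C5: payoffs 6, 0, 8, 1 → best response C.
Agent 2 against A: payoffs 5, 7, 2, 4, 1 → best response C2.
Agent 2 against B: payoffs 2, 9, 6, 0, 1 → best response C2.
Agent 2 against C: payoffs 6, 9, 5, 3, 2 → best response C2.
Agent 2 against D: payoffs 9, 4, 2, 7, 0 → best response C1.
Mutual best responses: (B, C2).

(B, C2)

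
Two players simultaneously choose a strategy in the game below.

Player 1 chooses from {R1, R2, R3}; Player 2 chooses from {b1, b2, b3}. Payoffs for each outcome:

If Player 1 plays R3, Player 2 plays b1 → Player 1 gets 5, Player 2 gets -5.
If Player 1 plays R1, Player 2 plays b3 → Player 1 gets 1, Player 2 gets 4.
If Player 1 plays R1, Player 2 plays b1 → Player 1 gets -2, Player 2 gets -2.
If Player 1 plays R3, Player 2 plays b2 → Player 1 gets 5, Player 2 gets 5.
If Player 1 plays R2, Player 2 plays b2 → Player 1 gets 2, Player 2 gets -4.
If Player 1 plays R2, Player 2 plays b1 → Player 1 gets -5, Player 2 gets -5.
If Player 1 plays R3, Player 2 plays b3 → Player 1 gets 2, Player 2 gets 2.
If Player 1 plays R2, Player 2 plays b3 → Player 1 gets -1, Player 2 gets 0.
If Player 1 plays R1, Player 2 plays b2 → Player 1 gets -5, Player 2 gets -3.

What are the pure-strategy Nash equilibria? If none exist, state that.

(R3, b2)

Mark each player's best response to every combination of opponents' strategies; a profile where every player is best-responding is a pure Nash equilibrium.
Player 1 against b1: payoffs -2, -5, 5 → best response R3.
Player 1 against b2: payoffs -5, 2, 5 → best response R3.
Player 1 against b3: payoffs 1, -1, 2 → best response R3.
Player 2 against R1: payoffs -2, -3, 4 → best response b3.
Player 2 against R2: payoffs -5, -4, 0 → best response b3.
Player 2 against R3: payoffs -5, 5, 2 → best response b2.
Mutual best responses: (R3, b2).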